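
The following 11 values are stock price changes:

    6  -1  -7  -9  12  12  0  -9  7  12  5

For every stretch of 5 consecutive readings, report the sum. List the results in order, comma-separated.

[6, -1, -7, -9, 12] → sum 1
[-1, -7, -9, 12, 12] → sum 7
[-7, -9, 12, 12, 0] → sum 8
[-9, 12, 12, 0, -9] → sum 6
[12, 12, 0, -9, 7] → sum 22
[12, 0, -9, 7, 12] → sum 22
[0, -9, 7, 12, 5] → sum 15

1, 7, 8, 6, 22, 22, 15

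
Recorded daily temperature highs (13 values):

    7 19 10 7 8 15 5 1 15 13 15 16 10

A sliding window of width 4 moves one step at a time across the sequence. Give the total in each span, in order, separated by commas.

7 19 10 7 → sum 43
19 10 7 8 → sum 44
10 7 8 15 → sum 40
7 8 15 5 → sum 35
8 15 5 1 → sum 29
15 5 1 15 → sum 36
5 1 15 13 → sum 34
1 15 13 15 → sum 44
15 13 15 16 → sum 59
13 15 16 10 → sum 54

43, 44, 40, 35, 29, 36, 34, 44, 59, 54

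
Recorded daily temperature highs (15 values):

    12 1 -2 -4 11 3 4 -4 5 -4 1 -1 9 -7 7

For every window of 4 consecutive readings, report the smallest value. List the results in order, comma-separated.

-4, -4, -4, -4, -4, -4, -4, -4, -4, -4, -7, -7

(12, 1, -2, -4) → min -4
(1, -2, -4, 11) → min -4
(-2, -4, 11, 3) → min -4
(-4, 11, 3, 4) → min -4
(11, 3, 4, -4) → min -4
(3, 4, -4, 5) → min -4
(4, -4, 5, -4) → min -4
(-4, 5, -4, 1) → min -4
(5, -4, 1, -1) → min -4
(-4, 1, -1, 9) → min -4
(1, -1, 9, -7) → min -7
(-1, 9, -7, 7) → min -7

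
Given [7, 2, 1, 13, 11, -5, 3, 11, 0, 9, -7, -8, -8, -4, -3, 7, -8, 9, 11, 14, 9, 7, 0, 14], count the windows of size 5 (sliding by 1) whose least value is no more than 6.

19

[7, 2, 1, 13, 11] → min 1  ≤ 6 ✓
[2, 1, 13, 11, -5] → min -5  ≤ 6 ✓
[1, 13, 11, -5, 3] → min -5  ≤ 6 ✓
[13, 11, -5, 3, 11] → min -5  ≤ 6 ✓
[11, -5, 3, 11, 0] → min -5  ≤ 6 ✓
[-5, 3, 11, 0, 9] → min -5  ≤ 6 ✓
[3, 11, 0, 9, -7] → min -7  ≤ 6 ✓
[11, 0, 9, -7, -8] → min -8  ≤ 6 ✓
[0, 9, -7, -8, -8] → min -8  ≤ 6 ✓
[9, -7, -8, -8, -4] → min -8  ≤ 6 ✓
[-7, -8, -8, -4, -3] → min -8  ≤ 6 ✓
[-8, -8, -4, -3, 7] → min -8  ≤ 6 ✓
[-8, -4, -3, 7, -8] → min -8  ≤ 6 ✓
[-4, -3, 7, -8, 9] → min -8  ≤ 6 ✓
[-3, 7, -8, 9, 11] → min -8  ≤ 6 ✓
[7, -8, 9, 11, 14] → min -8  ≤ 6 ✓
[-8, 9, 11, 14, 9] → min -8  ≤ 6 ✓
[9, 11, 14, 9, 7] → min 7
[11, 14, 9, 7, 0] → min 0  ≤ 6 ✓
[14, 9, 7, 0, 14] → min 0  ≤ 6 ✓
19 windows satisfy the condition.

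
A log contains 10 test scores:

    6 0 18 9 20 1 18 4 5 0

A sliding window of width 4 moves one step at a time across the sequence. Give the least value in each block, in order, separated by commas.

6 0 18 9 → min 0
0 18 9 20 → min 0
18 9 20 1 → min 1
9 20 1 18 → min 1
20 1 18 4 → min 1
1 18 4 5 → min 1
18 4 5 0 → min 0

0, 0, 1, 1, 1, 1, 0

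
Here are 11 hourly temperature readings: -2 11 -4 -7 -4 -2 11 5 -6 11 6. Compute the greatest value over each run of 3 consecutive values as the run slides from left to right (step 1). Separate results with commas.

Sliding a size-3 window across the 11 values:
(-2, 11, -4) → max 11
(11, -4, -7) → max 11
(-4, -7, -4) → max -4
(-7, -4, -2) → max -2
(-4, -2, 11) → max 11
(-2, 11, 5) → max 11
(11, 5, -6) → max 11
(5, -6, 11) → max 11
(-6, 11, 6) → max 11

11, 11, -4, -2, 11, 11, 11, 11, 11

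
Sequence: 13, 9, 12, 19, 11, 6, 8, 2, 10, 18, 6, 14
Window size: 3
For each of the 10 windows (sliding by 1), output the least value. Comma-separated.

Sliding a size-3 window across the 12 values:
13 9 12 → min 9
9 12 19 → min 9
12 19 11 → min 11
19 11 6 → min 6
11 6 8 → min 6
6 8 2 → min 2
8 2 10 → min 2
2 10 18 → min 2
10 18 6 → min 6
18 6 14 → min 6

9, 9, 11, 6, 6, 2, 2, 2, 6, 6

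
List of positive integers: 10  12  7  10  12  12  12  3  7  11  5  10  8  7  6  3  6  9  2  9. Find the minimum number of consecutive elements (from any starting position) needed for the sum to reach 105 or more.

add 10: running sum 10 < 105
add 12: running sum 22 < 105
add 7: running sum 29 < 105
add 10: running sum 39 < 105
add 12: running sum 51 < 105
add 12: running sum 63 < 105
add 12: running sum 75 < 105
add 3: running sum 78 < 105
add 7: running sum 85 < 105
add 11: running sum 96 < 105
add 5: running sum 101 < 105
add 10: shortest ending here [10, 12, 7, 10, 12, 12, 12, 3, 7, 11, 5, 10] sum 111, len 12
add 8: shortest ending here [12, 7, 10, 12, 12, 12, 3, 7, 11, 5, 10, 8] sum 109, len 12
add 7: shortest ending here [12, 7, 10, 12, 12, 12, 3, 7, 11, 5, 10, 8, 7] sum 116, len 13
add 6: shortest ending here [7, 10, 12, 12, 12, 3, 7, 11, 5, 10, 8, 7, 6] sum 110, len 13
add 3: shortest ending here [10, 12, 12, 12, 3, 7, 11, 5, 10, 8, 7, 6, 3] sum 106, len 13
add 6: shortest ending here [10, 12, 12, 12, 3, 7, 11, 5, 10, 8, 7, 6, 3, 6] sum 112, len 14
add 9: shortest ending here [12, 12, 12, 3, 7, 11, 5, 10, 8, 7, 6, 3, 6, 9] sum 111, len 14
add 2: shortest ending here [12, 12, 12, 3, 7, 11, 5, 10, 8, 7, 6, 3, 6, 9, 2] sum 113, len 15
add 9: shortest ending here [12, 12, 3, 7, 11, 5, 10, 8, 7, 6, 3, 6, 9, 2, 9] sum 110, len 15
Shortest qualifying length: 12.

12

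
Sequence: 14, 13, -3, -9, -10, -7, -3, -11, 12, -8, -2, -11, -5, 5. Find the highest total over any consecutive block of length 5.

Window sums for each of the 10 positions:
(14, 13, -3, -9, -10) → sum 5
(13, -3, -9, -10, -7) → sum -16
(-3, -9, -10, -7, -3) → sum -32
(-9, -10, -7, -3, -11) → sum -40
(-10, -7, -3, -11, 12) → sum -19
(-7, -3, -11, 12, -8) → sum -17
(-3, -11, 12, -8, -2) → sum -12
(-11, 12, -8, -2, -11) → sum -20
(12, -8, -2, -11, -5) → sum -14
(-8, -2, -11, -5, 5) → sum -21
Highest of these is 5.

5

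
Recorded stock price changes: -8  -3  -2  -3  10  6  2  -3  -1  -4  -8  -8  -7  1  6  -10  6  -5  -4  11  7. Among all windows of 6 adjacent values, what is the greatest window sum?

(-8, -3, -2, -3, 10, 6) → sum 0
(-3, -2, -3, 10, 6, 2) → sum 10
(-2, -3, 10, 6, 2, -3) → sum 10
(-3, 10, 6, 2, -3, -1) → sum 11
(10, 6, 2, -3, -1, -4) → sum 10
(6, 2, -3, -1, -4, -8) → sum -8
(2, -3, -1, -4, -8, -8) → sum -22
(-3, -1, -4, -8, -8, -7) → sum -31
(-1, -4, -8, -8, -7, 1) → sum -27
(-4, -8, -8, -7, 1, 6) → sum -20
(-8, -8, -7, 1, 6, -10) → sum -26
(-8, -7, 1, 6, -10, 6) → sum -12
(-7, 1, 6, -10, 6, -5) → sum -9
(1, 6, -10, 6, -5, -4) → sum -6
(6, -10, 6, -5, -4, 11) → sum 4
(-10, 6, -5, -4, 11, 7) → sum 5
Greatest of these is 11.

11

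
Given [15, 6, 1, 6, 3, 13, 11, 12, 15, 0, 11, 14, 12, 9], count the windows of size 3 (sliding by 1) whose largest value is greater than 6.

(15, 6, 1) → max 15  > 6 ✓
(6, 1, 6) → max 6
(1, 6, 3) → max 6
(6, 3, 13) → max 13  > 6 ✓
(3, 13, 11) → max 13  > 6 ✓
(13, 11, 12) → max 13  > 6 ✓
(11, 12, 15) → max 15  > 6 ✓
(12, 15, 0) → max 15  > 6 ✓
(15, 0, 11) → max 15  > 6 ✓
(0, 11, 14) → max 14  > 6 ✓
(11, 14, 12) → max 14  > 6 ✓
(14, 12, 9) → max 14  > 6 ✓
10 windows satisfy the condition.

10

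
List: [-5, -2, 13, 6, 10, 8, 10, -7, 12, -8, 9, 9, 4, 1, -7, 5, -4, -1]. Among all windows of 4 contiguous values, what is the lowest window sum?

-5 -2 13 6 → sum 12
-2 13 6 10 → sum 27
13 6 10 8 → sum 37
6 10 8 10 → sum 34
10 8 10 -7 → sum 21
8 10 -7 12 → sum 23
10 -7 12 -8 → sum 7
-7 12 -8 9 → sum 6
12 -8 9 9 → sum 22
-8 9 9 4 → sum 14
9 9 4 1 → sum 23
9 4 1 -7 → sum 7
4 1 -7 5 → sum 3
1 -7 5 -4 → sum -5
-7 5 -4 -1 → sum -7
Lowest of these is -7.

-7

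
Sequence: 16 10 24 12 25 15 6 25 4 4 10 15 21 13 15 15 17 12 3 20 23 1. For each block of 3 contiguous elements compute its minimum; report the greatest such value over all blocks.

15

16 10 24 → min 10
10 24 12 → min 10
24 12 25 → min 12
12 25 15 → min 12
25 15 6 → min 6
15 6 25 → min 6
6 25 4 → min 4
25 4 4 → min 4
4 4 10 → min 4
4 10 15 → min 4
10 15 21 → min 10
15 21 13 → min 13
21 13 15 → min 13
13 15 15 → min 13
15 15 17 → min 15
15 17 12 → min 12
17 12 3 → min 3
12 3 20 → min 3
3 20 23 → min 3
20 23 1 → min 1
Greatest of these is 15.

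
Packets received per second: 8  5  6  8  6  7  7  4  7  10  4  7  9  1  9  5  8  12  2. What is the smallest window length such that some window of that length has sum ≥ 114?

Extend right; whenever the sum reaches 114, record the length and shrink from the left:
add 8: running sum 8 < 114
add 5: running sum 13 < 114
add 6: running sum 19 < 114
add 8: running sum 27 < 114
add 6: running sum 33 < 114
add 7: running sum 40 < 114
add 7: running sum 47 < 114
add 4: running sum 51 < 114
add 7: running sum 58 < 114
add 10: running sum 68 < 114
add 4: running sum 72 < 114
add 7: running sum 79 < 114
add 9: running sum 88 < 114
add 1: running sum 89 < 114
add 9: running sum 98 < 114
add 5: running sum 103 < 114
add 8: running sum 111 < 114
end 17: [5, 6, 8, 6, 7, 7, 4, 7, 10, 4, 7, 9, 1, 9, 5, 8, 12] sum 115, len 17
end 18: [5, 6, 8, 6, 7, 7, 4, 7, 10, 4, 7, 9, 1, 9, 5, 8, 12, 2] sum 117, len 18
Shortest qualifying length: 17.

17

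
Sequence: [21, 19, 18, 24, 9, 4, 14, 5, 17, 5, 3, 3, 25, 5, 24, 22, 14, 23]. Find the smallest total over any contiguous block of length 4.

28

(21, 19, 18, 24) → sum 82
(19, 18, 24, 9) → sum 70
(18, 24, 9, 4) → sum 55
(24, 9, 4, 14) → sum 51
(9, 4, 14, 5) → sum 32
(4, 14, 5, 17) → sum 40
(14, 5, 17, 5) → sum 41
(5, 17, 5, 3) → sum 30
(17, 5, 3, 3) → sum 28
(5, 3, 3, 25) → sum 36
(3, 3, 25, 5) → sum 36
(3, 25, 5, 24) → sum 57
(25, 5, 24, 22) → sum 76
(5, 24, 22, 14) → sum 65
(24, 22, 14, 23) → sum 83
Smallest of these is 28.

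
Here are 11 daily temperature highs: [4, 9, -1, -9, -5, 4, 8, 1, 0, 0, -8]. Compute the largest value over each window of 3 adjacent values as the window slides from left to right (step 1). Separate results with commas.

4 9 -1 → max 9
9 -1 -9 → max 9
-1 -9 -5 → max -1
-9 -5 4 → max 4
-5 4 8 → max 8
4 8 1 → max 8
8 1 0 → max 8
1 0 0 → max 1
0 0 -8 → max 0

9, 9, -1, 4, 8, 8, 8, 1, 0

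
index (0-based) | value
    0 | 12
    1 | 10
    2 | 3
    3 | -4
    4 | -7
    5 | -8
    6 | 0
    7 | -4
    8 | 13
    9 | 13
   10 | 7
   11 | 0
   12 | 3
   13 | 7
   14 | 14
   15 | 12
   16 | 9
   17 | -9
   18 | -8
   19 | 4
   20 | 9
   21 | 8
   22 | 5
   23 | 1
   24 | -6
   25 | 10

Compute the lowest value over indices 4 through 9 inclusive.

Elements at indices 4..9: -7, -8, 0, -4, 13, 13
min(-7, -8, 0, -4, 13, 13) = -8

-8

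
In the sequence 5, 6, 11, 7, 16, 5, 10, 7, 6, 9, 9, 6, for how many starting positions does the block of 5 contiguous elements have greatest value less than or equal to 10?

3

[5, 6, 11, 7, 16] → max 16
[6, 11, 7, 16, 5] → max 16
[11, 7, 16, 5, 10] → max 16
[7, 16, 5, 10, 7] → max 16
[16, 5, 10, 7, 6] → max 16
[5, 10, 7, 6, 9] → max 10  ≤ 10 ✓
[10, 7, 6, 9, 9] → max 10  ≤ 10 ✓
[7, 6, 9, 9, 6] → max 9  ≤ 10 ✓
3 windows satisfy the condition.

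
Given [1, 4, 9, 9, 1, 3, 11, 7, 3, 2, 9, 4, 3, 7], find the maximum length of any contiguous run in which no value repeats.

6

[1] len 1
[1, 4] len 2
[1, 4, 9] len 3
[9] len 1
[9, 1] len 2
[9, 1, 3] len 3
[9, 1, 3, 11] len 4
[9, 1, 3, 11, 7] len 5
[11, 7, 3] len 3
[11, 7, 3, 2] len 4
[11, 7, 3, 2, 9] len 5
[11, 7, 3, 2, 9, 4] len 6
[2, 9, 4, 3] len 4
[2, 9, 4, 3, 7] len 5
Longest all-distinct length: 6.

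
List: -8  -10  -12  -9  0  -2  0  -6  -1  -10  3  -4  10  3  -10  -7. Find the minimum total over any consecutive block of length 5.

Window sums for each of the 12 positions:
-8 -10 -12 -9 0 → sum -39
-10 -12 -9 0 -2 → sum -33
-12 -9 0 -2 0 → sum -23
-9 0 -2 0 -6 → sum -17
0 -2 0 -6 -1 → sum -9
-2 0 -6 -1 -10 → sum -19
0 -6 -1 -10 3 → sum -14
-6 -1 -10 3 -4 → sum -18
-1 -10 3 -4 10 → sum -2
-10 3 -4 10 3 → sum 2
3 -4 10 3 -10 → sum 2
-4 10 3 -10 -7 → sum -8
Minimum of these is -39.

-39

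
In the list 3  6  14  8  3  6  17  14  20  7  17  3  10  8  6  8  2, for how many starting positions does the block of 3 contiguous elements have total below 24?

[3, 6, 14] → sum 23  < 24 ✓
[6, 14, 8] → sum 28
[14, 8, 3] → sum 25
[8, 3, 6] → sum 17  < 24 ✓
[3, 6, 17] → sum 26
[6, 17, 14] → sum 37
[17, 14, 20] → sum 51
[14, 20, 7] → sum 41
[20, 7, 17] → sum 44
[7, 17, 3] → sum 27
[17, 3, 10] → sum 30
[3, 10, 8] → sum 21  < 24 ✓
[10, 8, 6] → sum 24
[8, 6, 8] → sum 22  < 24 ✓
[6, 8, 2] → sum 16  < 24 ✓
5 windows satisfy the condition.

5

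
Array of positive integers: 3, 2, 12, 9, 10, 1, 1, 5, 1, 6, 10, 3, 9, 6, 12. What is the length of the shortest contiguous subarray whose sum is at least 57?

10

add 3: running sum 3 < 57
add 2: running sum 5 < 57
add 12: running sum 17 < 57
add 9: running sum 26 < 57
add 10: running sum 36 < 57
add 1: running sum 37 < 57
add 1: running sum 38 < 57
add 5: running sum 43 < 57
add 1: running sum 44 < 57
add 6: running sum 50 < 57
end 10: [2, 12, 9, 10, 1, 1, 5, 1, 6, 10] sum 57, len 10
end 11: [12, 9, 10, 1, 1, 5, 1, 6, 10, 3] sum 58, len 10
end 12: [12, 9, 10, 1, 1, 5, 1, 6, 10, 3, 9] sum 67, len 11
end 13: [9, 10, 1, 1, 5, 1, 6, 10, 3, 9, 6] sum 61, len 11
end 14: [10, 1, 1, 5, 1, 6, 10, 3, 9, 6, 12] sum 64, len 11
Shortest qualifying length: 10.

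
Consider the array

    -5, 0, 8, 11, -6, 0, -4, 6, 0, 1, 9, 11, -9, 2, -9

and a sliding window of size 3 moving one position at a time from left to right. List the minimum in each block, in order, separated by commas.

-5, 0, -6, -6, -6, -4, -4, 0, 0, 1, -9, -9, -9

[-5, 0, 8] → min -5
[0, 8, 11] → min 0
[8, 11, -6] → min -6
[11, -6, 0] → min -6
[-6, 0, -4] → min -6
[0, -4, 6] → min -4
[-4, 6, 0] → min -4
[6, 0, 1] → min 0
[0, 1, 9] → min 0
[1, 9, 11] → min 1
[9, 11, -9] → min -9
[11, -9, 2] → min -9
[-9, 2, -9] → min -9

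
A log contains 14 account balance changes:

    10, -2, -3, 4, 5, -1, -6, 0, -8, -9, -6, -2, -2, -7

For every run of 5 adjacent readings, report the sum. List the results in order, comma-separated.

Sliding a size-5 window across the 14 values:
(10, -2, -3, 4, 5) → sum 14
(-2, -3, 4, 5, -1) → sum 3
(-3, 4, 5, -1, -6) → sum -1
(4, 5, -1, -6, 0) → sum 2
(5, -1, -6, 0, -8) → sum -10
(-1, -6, 0, -8, -9) → sum -24
(-6, 0, -8, -9, -6) → sum -29
(0, -8, -9, -6, -2) → sum -25
(-8, -9, -6, -2, -2) → sum -27
(-9, -6, -2, -2, -7) → sum -26

14, 3, -1, 2, -10, -24, -29, -25, -27, -26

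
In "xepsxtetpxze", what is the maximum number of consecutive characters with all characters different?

[x] len 1
[x, e] len 2
[x, e, p] len 3
[x, e, p, s] len 4
[e, p, s, x] len 4
[e, p, s, x, t] len 5
[p, s, x, t, e] len 5
[e, t] len 2
[e, t, p] len 3
[e, t, p, x] len 4
[e, t, p, x, z] len 5
[t, p, x, z, e] len 5
Longest all-distinct length: 5.

5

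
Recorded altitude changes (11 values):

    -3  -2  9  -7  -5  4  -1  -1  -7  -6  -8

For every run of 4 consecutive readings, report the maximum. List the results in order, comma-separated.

9, 9, 9, 4, 4, 4, -1, -1

-3 -2 9 -7 → max 9
-2 9 -7 -5 → max 9
9 -7 -5 4 → max 9
-7 -5 4 -1 → max 4
-5 4 -1 -1 → max 4
4 -1 -1 -7 → max 4
-1 -1 -7 -6 → max -1
-1 -7 -6 -8 → max -1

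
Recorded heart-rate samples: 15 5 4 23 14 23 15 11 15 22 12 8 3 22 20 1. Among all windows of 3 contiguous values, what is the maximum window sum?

60

[15, 5, 4] → sum 24
[5, 4, 23] → sum 32
[4, 23, 14] → sum 41
[23, 14, 23] → sum 60
[14, 23, 15] → sum 52
[23, 15, 11] → sum 49
[15, 11, 15] → sum 41
[11, 15, 22] → sum 48
[15, 22, 12] → sum 49
[22, 12, 8] → sum 42
[12, 8, 3] → sum 23
[8, 3, 22] → sum 33
[3, 22, 20] → sum 45
[22, 20, 1] → sum 43
Maximum of these is 60.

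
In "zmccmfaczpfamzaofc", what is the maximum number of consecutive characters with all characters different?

add z: [z] len 1
add m: [z, m] len 2
add c: [z, m, c] len 3
add c (repeat c, move left end past it): [c] len 1
add m: [c, m] len 2
add f: [c, m, f] len 3
add a: [c, m, f, a] len 4
add c (repeat c, move left end past it): [m, f, a, c] len 4
add z: [m, f, a, c, z] len 5
add p: [m, f, a, c, z, p] len 6
add f (repeat f, move left end past it): [a, c, z, p, f] len 5
add a (repeat a, move left end past it): [c, z, p, f, a] len 5
add m: [c, z, p, f, a, m] len 6
add z (repeat z, move left end past it): [p, f, a, m, z] len 5
add a (repeat a, move left end past it): [m, z, a] len 3
add o: [m, z, a, o] len 4
add f: [m, z, a, o, f] len 5
add c: [m, z, a, o, f, c] len 6
Longest all-distinct length: 6.

6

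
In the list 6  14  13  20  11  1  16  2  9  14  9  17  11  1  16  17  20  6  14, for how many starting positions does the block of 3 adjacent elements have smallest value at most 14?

(6, 14, 13) → min 6  ≤ 14 ✓
(14, 13, 20) → min 13  ≤ 14 ✓
(13, 20, 11) → min 11  ≤ 14 ✓
(20, 11, 1) → min 1  ≤ 14 ✓
(11, 1, 16) → min 1  ≤ 14 ✓
(1, 16, 2) → min 1  ≤ 14 ✓
(16, 2, 9) → min 2  ≤ 14 ✓
(2, 9, 14) → min 2  ≤ 14 ✓
(9, 14, 9) → min 9  ≤ 14 ✓
(14, 9, 17) → min 9  ≤ 14 ✓
(9, 17, 11) → min 9  ≤ 14 ✓
(17, 11, 1) → min 1  ≤ 14 ✓
(11, 1, 16) → min 1  ≤ 14 ✓
(1, 16, 17) → min 1  ≤ 14 ✓
(16, 17, 20) → min 16
(17, 20, 6) → min 6  ≤ 14 ✓
(20, 6, 14) → min 6  ≤ 14 ✓
16 windows satisfy the condition.

16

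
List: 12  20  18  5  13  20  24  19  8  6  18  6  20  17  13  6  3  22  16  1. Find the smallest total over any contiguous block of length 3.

22

[12, 20, 18] → sum 50
[20, 18, 5] → sum 43
[18, 5, 13] → sum 36
[5, 13, 20] → sum 38
[13, 20, 24] → sum 57
[20, 24, 19] → sum 63
[24, 19, 8] → sum 51
[19, 8, 6] → sum 33
[8, 6, 18] → sum 32
[6, 18, 6] → sum 30
[18, 6, 20] → sum 44
[6, 20, 17] → sum 43
[20, 17, 13] → sum 50
[17, 13, 6] → sum 36
[13, 6, 3] → sum 22
[6, 3, 22] → sum 31
[3, 22, 16] → sum 41
[22, 16, 1] → sum 39
Smallest of these is 22.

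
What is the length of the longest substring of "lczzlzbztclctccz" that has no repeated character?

5

[l] len 1
[l, c] len 2
[l, c, z] len 3
[z] len 1
[z, l] len 2
[l, z] len 2
[l, z, b] len 3
[b, z] len 2
[b, z, t] len 3
[b, z, t, c] len 4
[b, z, t, c, l] len 5
[l, c] len 2
[l, c, t] len 3
[t, c] len 2
[c] len 1
[c, z] len 2
Longest all-distinct length: 5.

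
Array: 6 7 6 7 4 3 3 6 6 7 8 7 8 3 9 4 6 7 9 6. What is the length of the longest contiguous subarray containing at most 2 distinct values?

4

Extend right; when distinct count exceeds 2, shrink from the left:
add 6: window [6] (1 distinct), len 1
add 7: window [6, 7] (2 distinct), len 2
add 6: window [6, 7, 6] (2 distinct), len 3
add 7: window [6, 7, 6, 7] (2 distinct), len 4
add 4: window [7, 4] (2 distinct), len 2
add 3: window [4, 3] (2 distinct), len 2
add 3: window [4, 3, 3] (2 distinct), len 3
add 6: window [3, 3, 6] (2 distinct), len 3
add 6: window [3, 3, 6, 6] (2 distinct), len 4
add 7: window [6, 6, 7] (2 distinct), len 3
add 8: window [7, 8] (2 distinct), len 2
add 7: window [7, 8, 7] (2 distinct), len 3
add 8: window [7, 8, 7, 8] (2 distinct), len 4
add 3: window [8, 3] (2 distinct), len 2
add 9: window [3, 9] (2 distinct), len 2
add 4: window [9, 4] (2 distinct), len 2
add 6: window [4, 6] (2 distinct), len 2
add 7: window [6, 7] (2 distinct), len 2
add 9: window [7, 9] (2 distinct), len 2
add 6: window [9, 6] (2 distinct), len 2
Longest length with ≤2 distinct: 4.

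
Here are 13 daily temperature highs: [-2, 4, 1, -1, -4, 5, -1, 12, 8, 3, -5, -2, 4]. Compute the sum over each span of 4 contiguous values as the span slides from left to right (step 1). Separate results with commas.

Sliding a size-4 window across the 13 values:
-2 4 1 -1 → sum 2
4 1 -1 -4 → sum 0
1 -1 -4 5 → sum 1
-1 -4 5 -1 → sum -1
-4 5 -1 12 → sum 12
5 -1 12 8 → sum 24
-1 12 8 3 → sum 22
12 8 3 -5 → sum 18
8 3 -5 -2 → sum 4
3 -5 -2 4 → sum 0

2, 0, 1, -1, 12, 24, 22, 18, 4, 0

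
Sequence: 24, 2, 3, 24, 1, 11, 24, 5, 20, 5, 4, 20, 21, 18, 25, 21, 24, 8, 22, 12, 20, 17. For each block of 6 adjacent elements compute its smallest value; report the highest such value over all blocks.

18

[24, 2, 3, 24, 1, 11] → min 1
[2, 3, 24, 1, 11, 24] → min 1
[3, 24, 1, 11, 24, 5] → min 1
[24, 1, 11, 24, 5, 20] → min 1
[1, 11, 24, 5, 20, 5] → min 1
[11, 24, 5, 20, 5, 4] → min 4
[24, 5, 20, 5, 4, 20] → min 4
[5, 20, 5, 4, 20, 21] → min 4
[20, 5, 4, 20, 21, 18] → min 4
[5, 4, 20, 21, 18, 25] → min 4
[4, 20, 21, 18, 25, 21] → min 4
[20, 21, 18, 25, 21, 24] → min 18
[21, 18, 25, 21, 24, 8] → min 8
[18, 25, 21, 24, 8, 22] → min 8
[25, 21, 24, 8, 22, 12] → min 8
[21, 24, 8, 22, 12, 20] → min 8
[24, 8, 22, 12, 20, 17] → min 8
Highest of these is 18.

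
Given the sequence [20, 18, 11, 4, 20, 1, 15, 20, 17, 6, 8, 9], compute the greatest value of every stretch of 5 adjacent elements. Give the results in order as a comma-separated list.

Sliding a size-5 window across the 12 values:
20 18 11 4 20 → max 20
18 11 4 20 1 → max 20
11 4 20 1 15 → max 20
4 20 1 15 20 → max 20
20 1 15 20 17 → max 20
1 15 20 17 6 → max 20
15 20 17 6 8 → max 20
20 17 6 8 9 → max 20

20, 20, 20, 20, 20, 20, 20, 20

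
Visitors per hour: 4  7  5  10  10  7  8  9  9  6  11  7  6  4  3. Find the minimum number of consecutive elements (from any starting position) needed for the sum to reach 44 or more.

add 4: running sum 4 < 44
add 7: running sum 11 < 44
add 5: running sum 16 < 44
add 10: running sum 26 < 44
add 10: running sum 36 < 44
add 7: running sum 43 < 44
add 8: shortest ending here [7, 5, 10, 10, 7, 8] sum 47, len 6
add 9: shortest ending here [10, 10, 7, 8, 9] sum 44, len 5
add 9: shortest ending here [10, 10, 7, 8, 9, 9] sum 53, len 6
add 6: shortest ending here [10, 7, 8, 9, 9, 6] sum 49, len 6
add 11: shortest ending here [7, 8, 9, 9, 6, 11] sum 50, len 6
add 7: shortest ending here [8, 9, 9, 6, 11, 7] sum 50, len 6
add 6: shortest ending here [9, 9, 6, 11, 7, 6] sum 48, len 6
add 4: shortest ending here [9, 9, 6, 11, 7, 6, 4] sum 52, len 7
add 3: shortest ending here [9, 6, 11, 7, 6, 4, 3] sum 46, len 7
Shortest qualifying length: 5.

5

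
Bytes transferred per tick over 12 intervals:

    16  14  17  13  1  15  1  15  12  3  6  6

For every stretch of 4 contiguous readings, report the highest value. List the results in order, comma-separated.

16 14 17 13 → max 17
14 17 13 1 → max 17
17 13 1 15 → max 17
13 1 15 1 → max 15
1 15 1 15 → max 15
15 1 15 12 → max 15
1 15 12 3 → max 15
15 12 3 6 → max 15
12 3 6 6 → max 12

17, 17, 17, 15, 15, 15, 15, 15, 12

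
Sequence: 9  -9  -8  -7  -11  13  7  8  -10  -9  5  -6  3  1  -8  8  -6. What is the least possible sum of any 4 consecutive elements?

-35

Window sums for each of the 14 positions:
[9, -9, -8, -7] → sum -15
[-9, -8, -7, -11] → sum -35
[-8, -7, -11, 13] → sum -13
[-7, -11, 13, 7] → sum 2
[-11, 13, 7, 8] → sum 17
[13, 7, 8, -10] → sum 18
[7, 8, -10, -9] → sum -4
[8, -10, -9, 5] → sum -6
[-10, -9, 5, -6] → sum -20
[-9, 5, -6, 3] → sum -7
[5, -6, 3, 1] → sum 3
[-6, 3, 1, -8] → sum -10
[3, 1, -8, 8] → sum 4
[1, -8, 8, -6] → sum -5
Least of these is -35.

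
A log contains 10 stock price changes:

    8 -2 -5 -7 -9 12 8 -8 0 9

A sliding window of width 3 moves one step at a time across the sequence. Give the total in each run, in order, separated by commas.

[8, -2, -5] → sum 1
[-2, -5, -7] → sum -14
[-5, -7, -9] → sum -21
[-7, -9, 12] → sum -4
[-9, 12, 8] → sum 11
[12, 8, -8] → sum 12
[8, -8, 0] → sum 0
[-8, 0, 9] → sum 1

1, -14, -21, -4, 11, 12, 0, 1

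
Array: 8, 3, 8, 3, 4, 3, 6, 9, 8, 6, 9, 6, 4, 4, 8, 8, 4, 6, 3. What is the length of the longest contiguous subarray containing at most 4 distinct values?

add 8: window [8] (1 distinct), len 1
add 3: window [8, 3] (2 distinct), len 2
add 8: window [8, 3, 8] (2 distinct), len 3
add 3: window [8, 3, 8, 3] (2 distinct), len 4
add 4: window [8, 3, 8, 3, 4] (3 distinct), len 5
add 3: window [8, 3, 8, 3, 4, 3] (3 distinct), len 6
add 6: window [8, 3, 8, 3, 4, 3, 6] (4 distinct), len 7
add 9: window [3, 4, 3, 6, 9] (4 distinct), len 5
add 8: window [3, 6, 9, 8] (4 distinct), len 4
add 6: window [3, 6, 9, 8, 6] (4 distinct), len 5
add 9: window [3, 6, 9, 8, 6, 9] (4 distinct), len 6
add 6: window [3, 6, 9, 8, 6, 9, 6] (4 distinct), len 7
add 4: window [6, 9, 8, 6, 9, 6, 4] (4 distinct), len 7
add 4: window [6, 9, 8, 6, 9, 6, 4, 4] (4 distinct), len 8
add 8: window [6, 9, 8, 6, 9, 6, 4, 4, 8] (4 distinct), len 9
add 8: window [6, 9, 8, 6, 9, 6, 4, 4, 8, 8] (4 distinct), len 10
add 4: window [6, 9, 8, 6, 9, 6, 4, 4, 8, 8, 4] (4 distinct), len 11
add 6: window [6, 9, 8, 6, 9, 6, 4, 4, 8, 8, 4, 6] (4 distinct), len 12
add 3: window [6, 4, 4, 8, 8, 4, 6, 3] (4 distinct), len 8
Longest length with ≤4 distinct: 12.

12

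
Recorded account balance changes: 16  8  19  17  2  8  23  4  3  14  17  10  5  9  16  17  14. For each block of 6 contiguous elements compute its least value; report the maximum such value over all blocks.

5

[16, 8, 19, 17, 2, 8] → min 2
[8, 19, 17, 2, 8, 23] → min 2
[19, 17, 2, 8, 23, 4] → min 2
[17, 2, 8, 23, 4, 3] → min 2
[2, 8, 23, 4, 3, 14] → min 2
[8, 23, 4, 3, 14, 17] → min 3
[23, 4, 3, 14, 17, 10] → min 3
[4, 3, 14, 17, 10, 5] → min 3
[3, 14, 17, 10, 5, 9] → min 3
[14, 17, 10, 5, 9, 16] → min 5
[17, 10, 5, 9, 16, 17] → min 5
[10, 5, 9, 16, 17, 14] → min 5
Maximum of these is 5.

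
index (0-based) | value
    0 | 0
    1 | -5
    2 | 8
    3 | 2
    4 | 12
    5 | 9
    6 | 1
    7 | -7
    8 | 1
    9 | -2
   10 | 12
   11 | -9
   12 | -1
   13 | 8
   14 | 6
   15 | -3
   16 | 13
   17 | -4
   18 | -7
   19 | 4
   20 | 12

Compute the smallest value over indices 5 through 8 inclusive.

Elements at indices 5..8: 9, 1, -7, 1
min(9, 1, -7, 1) = -7

-7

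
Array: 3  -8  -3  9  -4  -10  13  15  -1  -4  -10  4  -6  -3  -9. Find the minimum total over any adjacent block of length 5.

-24

(3, -8, -3, 9, -4) → sum -3
(-8, -3, 9, -4, -10) → sum -16
(-3, 9, -4, -10, 13) → sum 5
(9, -4, -10, 13, 15) → sum 23
(-4, -10, 13, 15, -1) → sum 13
(-10, 13, 15, -1, -4) → sum 13
(13, 15, -1, -4, -10) → sum 13
(15, -1, -4, -10, 4) → sum 4
(-1, -4, -10, 4, -6) → sum -17
(-4, -10, 4, -6, -3) → sum -19
(-10, 4, -6, -3, -9) → sum -24
Minimum of these is -24.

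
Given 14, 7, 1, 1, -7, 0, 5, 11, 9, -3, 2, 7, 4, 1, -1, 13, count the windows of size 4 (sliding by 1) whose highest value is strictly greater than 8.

(14, 7, 1, 1) → max 14  > 8 ✓
(7, 1, 1, -7) → max 7
(1, 1, -7, 0) → max 1
(1, -7, 0, 5) → max 5
(-7, 0, 5, 11) → max 11  > 8 ✓
(0, 5, 11, 9) → max 11  > 8 ✓
(5, 11, 9, -3) → max 11  > 8 ✓
(11, 9, -3, 2) → max 11  > 8 ✓
(9, -3, 2, 7) → max 9  > 8 ✓
(-3, 2, 7, 4) → max 7
(2, 7, 4, 1) → max 7
(7, 4, 1, -1) → max 7
(4, 1, -1, 13) → max 13  > 8 ✓
7 windows satisfy the condition.

7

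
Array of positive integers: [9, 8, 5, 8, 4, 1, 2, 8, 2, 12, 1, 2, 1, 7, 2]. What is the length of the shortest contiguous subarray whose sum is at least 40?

8

add 9: running sum 9 < 40
add 8: running sum 17 < 40
add 5: running sum 22 < 40
add 8: running sum 30 < 40
add 4: running sum 34 < 40
add 1: running sum 35 < 40
add 2: running sum 37 < 40
add 8: shortest ending here [9, 8, 5, 8, 4, 1, 2, 8] sum 45, len 8
add 2: shortest ending here [9, 8, 5, 8, 4, 1, 2, 8, 2] sum 47, len 9
add 12: shortest ending here [5, 8, 4, 1, 2, 8, 2, 12] sum 42, len 8
add 1: shortest ending here [5, 8, 4, 1, 2, 8, 2, 12, 1] sum 43, len 9
add 2: shortest ending here [8, 4, 1, 2, 8, 2, 12, 1, 2] sum 40, len 9
add 1: shortest ending here [8, 4, 1, 2, 8, 2, 12, 1, 2, 1] sum 41, len 10
add 7: shortest ending here [4, 1, 2, 8, 2, 12, 1, 2, 1, 7] sum 40, len 10
add 2: shortest ending here [4, 1, 2, 8, 2, 12, 1, 2, 1, 7, 2] sum 42, len 11
Shortest qualifying length: 8.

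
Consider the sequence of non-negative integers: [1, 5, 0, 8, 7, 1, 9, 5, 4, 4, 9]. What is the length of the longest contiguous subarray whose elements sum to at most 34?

7

→ 1: sum 1, len 1
→ 5: sum 6, len 2
→ 0: sum 6, len 3
→ 8: sum 14, len 4
→ 7: sum 21, len 5
→ 1: sum 22, len 6
→ 9: sum 31, len 7
→ 5 (dropped 1, 5): sum 30, len 6
→ 4: sum 34, len 7
→ 4 (dropped 0, 8): sum 30, len 6
→ 9 (dropped 7): sum 32, len 6
Longest length seen: 7.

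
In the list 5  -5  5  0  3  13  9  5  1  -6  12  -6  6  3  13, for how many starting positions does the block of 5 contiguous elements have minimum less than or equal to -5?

8

5 -5 5 0 3 → min -5  ≤ -5 ✓
-5 5 0 3 13 → min -5  ≤ -5 ✓
5 0 3 13 9 → min 0
0 3 13 9 5 → min 0
3 13 9 5 1 → min 1
13 9 5 1 -6 → min -6  ≤ -5 ✓
9 5 1 -6 12 → min -6  ≤ -5 ✓
5 1 -6 12 -6 → min -6  ≤ -5 ✓
1 -6 12 -6 6 → min -6  ≤ -5 ✓
-6 12 -6 6 3 → min -6  ≤ -5 ✓
12 -6 6 3 13 → min -6  ≤ -5 ✓
8 windows satisfy the condition.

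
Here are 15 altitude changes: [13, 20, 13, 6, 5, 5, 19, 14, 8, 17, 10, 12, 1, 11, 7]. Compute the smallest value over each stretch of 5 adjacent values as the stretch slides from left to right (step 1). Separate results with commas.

(13, 20, 13, 6, 5) → min 5
(20, 13, 6, 5, 5) → min 5
(13, 6, 5, 5, 19) → min 5
(6, 5, 5, 19, 14) → min 5
(5, 5, 19, 14, 8) → min 5
(5, 19, 14, 8, 17) → min 5
(19, 14, 8, 17, 10) → min 8
(14, 8, 17, 10, 12) → min 8
(8, 17, 10, 12, 1) → min 1
(17, 10, 12, 1, 11) → min 1
(10, 12, 1, 11, 7) → min 1

5, 5, 5, 5, 5, 5, 8, 8, 1, 1, 1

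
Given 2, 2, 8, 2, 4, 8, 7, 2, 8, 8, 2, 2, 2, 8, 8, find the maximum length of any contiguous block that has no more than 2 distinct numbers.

8

add 2: window [2] (1 distinct), len 1
add 2: window [2, 2] (1 distinct), len 2
add 8: window [2, 2, 8] (2 distinct), len 3
add 2: window [2, 2, 8, 2] (2 distinct), len 4
add 4: window [2, 4] (2 distinct), len 2
add 8: window [4, 8] (2 distinct), len 2
add 7: window [8, 7] (2 distinct), len 2
add 2: window [7, 2] (2 distinct), len 2
add 8: window [2, 8] (2 distinct), len 2
add 8: window [2, 8, 8] (2 distinct), len 3
add 2: window [2, 8, 8, 2] (2 distinct), len 4
add 2: window [2, 8, 8, 2, 2] (2 distinct), len 5
add 2: window [2, 8, 8, 2, 2, 2] (2 distinct), len 6
add 8: window [2, 8, 8, 2, 2, 2, 8] (2 distinct), len 7
add 8: window [2, 8, 8, 2, 2, 2, 8, 8] (2 distinct), len 8
Longest length with ≤2 distinct: 8.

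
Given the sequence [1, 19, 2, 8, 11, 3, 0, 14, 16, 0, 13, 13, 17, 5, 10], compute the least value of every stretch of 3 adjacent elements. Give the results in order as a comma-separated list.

1 19 2 → min 1
19 2 8 → min 2
2 8 11 → min 2
8 11 3 → min 3
11 3 0 → min 0
3 0 14 → min 0
0 14 16 → min 0
14 16 0 → min 0
16 0 13 → min 0
0 13 13 → min 0
13 13 17 → min 13
13 17 5 → min 5
17 5 10 → min 5

1, 2, 2, 3, 0, 0, 0, 0, 0, 0, 13, 5, 5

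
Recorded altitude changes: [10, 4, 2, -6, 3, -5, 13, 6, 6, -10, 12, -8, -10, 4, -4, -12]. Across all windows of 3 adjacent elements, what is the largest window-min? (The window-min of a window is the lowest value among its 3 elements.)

6

10 4 2 → min 2
4 2 -6 → min -6
2 -6 3 → min -6
-6 3 -5 → min -6
3 -5 13 → min -5
-5 13 6 → min -5
13 6 6 → min 6
6 6 -10 → min -10
6 -10 12 → min -10
-10 12 -8 → min -10
12 -8 -10 → min -10
-8 -10 4 → min -10
-10 4 -4 → min -10
4 -4 -12 → min -12
Largest of these is 6.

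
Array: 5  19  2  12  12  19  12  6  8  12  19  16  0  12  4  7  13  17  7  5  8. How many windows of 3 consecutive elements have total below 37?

12

5 19 2 → sum 26  < 37 ✓
19 2 12 → sum 33  < 37 ✓
2 12 12 → sum 26  < 37 ✓
12 12 19 → sum 43
12 19 12 → sum 43
19 12 6 → sum 37
12 6 8 → sum 26  < 37 ✓
6 8 12 → sum 26  < 37 ✓
8 12 19 → sum 39
12 19 16 → sum 47
19 16 0 → sum 35  < 37 ✓
16 0 12 → sum 28  < 37 ✓
0 12 4 → sum 16  < 37 ✓
12 4 7 → sum 23  < 37 ✓
4 7 13 → sum 24  < 37 ✓
7 13 17 → sum 37
13 17 7 → sum 37
17 7 5 → sum 29  < 37 ✓
7 5 8 → sum 20  < 37 ✓
12 windows satisfy the condition.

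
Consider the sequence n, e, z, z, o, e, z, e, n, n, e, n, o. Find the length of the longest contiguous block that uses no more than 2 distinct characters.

add n: window [n] (1 distinct), len 1
add e: window [n, e] (2 distinct), len 2
add z: window [e, z] (2 distinct), len 2
add z: window [e, z, z] (2 distinct), len 3
add o: window [z, z, o] (2 distinct), len 3
add e: window [o, e] (2 distinct), len 2
add z: window [e, z] (2 distinct), len 2
add e: window [e, z, e] (2 distinct), len 3
add n: window [e, n] (2 distinct), len 2
add n: window [e, n, n] (2 distinct), len 3
add e: window [e, n, n, e] (2 distinct), len 4
add n: window [e, n, n, e, n] (2 distinct), len 5
add o: window [n, o] (2 distinct), len 2
Longest length with ≤2 distinct: 5.

5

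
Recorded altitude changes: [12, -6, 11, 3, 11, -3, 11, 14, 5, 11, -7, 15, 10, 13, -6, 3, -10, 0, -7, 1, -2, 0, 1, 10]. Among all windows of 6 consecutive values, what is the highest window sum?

49

Each size-6 window and its sum:
12 -6 11 3 11 -3 → sum 28
-6 11 3 11 -3 11 → sum 27
11 3 11 -3 11 14 → sum 47
3 11 -3 11 14 5 → sum 41
11 -3 11 14 5 11 → sum 49
-3 11 14 5 11 -7 → sum 31
11 14 5 11 -7 15 → sum 49
14 5 11 -7 15 10 → sum 48
5 11 -7 15 10 13 → sum 47
11 -7 15 10 13 -6 → sum 36
-7 15 10 13 -6 3 → sum 28
15 10 13 -6 3 -10 → sum 25
10 13 -6 3 -10 0 → sum 10
13 -6 3 -10 0 -7 → sum -7
-6 3 -10 0 -7 1 → sum -19
3 -10 0 -7 1 -2 → sum -15
-10 0 -7 1 -2 0 → sum -18
0 -7 1 -2 0 1 → sum -7
-7 1 -2 0 1 10 → sum 3
Highest of these is 49.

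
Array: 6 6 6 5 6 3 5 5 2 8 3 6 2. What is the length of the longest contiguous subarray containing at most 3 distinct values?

Extend right; when distinct count exceeds 3, shrink from the left:
add 6: window [6] (1 distinct), len 1
add 6: window [6, 6] (1 distinct), len 2
add 6: window [6, 6, 6] (1 distinct), len 3
add 5: window [6, 6, 6, 5] (2 distinct), len 4
add 6: window [6, 6, 6, 5, 6] (2 distinct), len 5
add 3: window [6, 6, 6, 5, 6, 3] (3 distinct), len 6
add 5: window [6, 6, 6, 5, 6, 3, 5] (3 distinct), len 7
add 5: window [6, 6, 6, 5, 6, 3, 5, 5] (3 distinct), len 8
add 2: window [3, 5, 5, 2] (3 distinct), len 4
add 8: window [5, 5, 2, 8] (3 distinct), len 4
add 3: window [2, 8, 3] (3 distinct), len 3
add 6: window [8, 3, 6] (3 distinct), len 3
add 2: window [3, 6, 2] (3 distinct), len 3
Longest length with ≤3 distinct: 8.

8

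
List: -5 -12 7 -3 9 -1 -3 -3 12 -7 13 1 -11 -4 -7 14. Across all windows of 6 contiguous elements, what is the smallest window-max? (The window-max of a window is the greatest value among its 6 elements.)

Window maxs for each of the 11 positions:
[-5, -12, 7, -3, 9, -1] → max 9
[-12, 7, -3, 9, -1, -3] → max 9
[7, -3, 9, -1, -3, -3] → max 9
[-3, 9, -1, -3, -3, 12] → max 12
[9, -1, -3, -3, 12, -7] → max 12
[-1, -3, -3, 12, -7, 13] → max 13
[-3, -3, 12, -7, 13, 1] → max 13
[-3, 12, -7, 13, 1, -11] → max 13
[12, -7, 13, 1, -11, -4] → max 13
[-7, 13, 1, -11, -4, -7] → max 13
[13, 1, -11, -4, -7, 14] → max 14
Smallest of these is 9.

9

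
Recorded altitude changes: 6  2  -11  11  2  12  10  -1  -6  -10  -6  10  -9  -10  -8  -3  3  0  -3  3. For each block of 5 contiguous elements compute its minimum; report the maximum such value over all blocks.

[6, 2, -11, 11, 2] → min -11
[2, -11, 11, 2, 12] → min -11
[-11, 11, 2, 12, 10] → min -11
[11, 2, 12, 10, -1] → min -1
[2, 12, 10, -1, -6] → min -6
[12, 10, -1, -6, -10] → min -10
[10, -1, -6, -10, -6] → min -10
[-1, -6, -10, -6, 10] → min -10
[-6, -10, -6, 10, -9] → min -10
[-10, -6, 10, -9, -10] → min -10
[-6, 10, -9, -10, -8] → min -10
[10, -9, -10, -8, -3] → min -10
[-9, -10, -8, -3, 3] → min -10
[-10, -8, -3, 3, 0] → min -10
[-8, -3, 3, 0, -3] → min -8
[-3, 3, 0, -3, 3] → min -3
Maximum of these is -1.

-1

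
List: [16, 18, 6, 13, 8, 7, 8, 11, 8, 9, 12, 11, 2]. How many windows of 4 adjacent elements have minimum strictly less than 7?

(16, 18, 6, 13) → min 6  < 7 ✓
(18, 6, 13, 8) → min 6  < 7 ✓
(6, 13, 8, 7) → min 6  < 7 ✓
(13, 8, 7, 8) → min 7
(8, 7, 8, 11) → min 7
(7, 8, 11, 8) → min 7
(8, 11, 8, 9) → min 8
(11, 8, 9, 12) → min 8
(8, 9, 12, 11) → min 8
(9, 12, 11, 2) → min 2  < 7 ✓
4 windows satisfy the condition.

4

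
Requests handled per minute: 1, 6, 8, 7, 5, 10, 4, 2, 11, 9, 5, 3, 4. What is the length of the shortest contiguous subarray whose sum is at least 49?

add 1: running sum 1 < 49
add 6: running sum 7 < 49
add 8: running sum 15 < 49
add 7: running sum 22 < 49
add 5: running sum 27 < 49
add 10: running sum 37 < 49
add 4: running sum 41 < 49
add 2: running sum 43 < 49
add 11: shortest ending here [6, 8, 7, 5, 10, 4, 2, 11] sum 53, len 8
add 9: shortest ending here [8, 7, 5, 10, 4, 2, 11, 9] sum 56, len 8
add 5: shortest ending here [7, 5, 10, 4, 2, 11, 9, 5] sum 53, len 8
add 3: shortest ending here [5, 10, 4, 2, 11, 9, 5, 3] sum 49, len 8
add 4: shortest ending here [5, 10, 4, 2, 11, 9, 5, 3, 4] sum 53, len 9
Shortest qualifying length: 8.

8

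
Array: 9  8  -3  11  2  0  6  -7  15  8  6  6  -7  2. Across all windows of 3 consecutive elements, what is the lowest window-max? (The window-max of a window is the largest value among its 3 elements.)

6

9 8 -3 → max 9
8 -3 11 → max 11
-3 11 2 → max 11
11 2 0 → max 11
2 0 6 → max 6
0 6 -7 → max 6
6 -7 15 → max 15
-7 15 8 → max 15
15 8 6 → max 15
8 6 6 → max 8
6 6 -7 → max 6
6 -7 2 → max 6
Lowest of these is 6.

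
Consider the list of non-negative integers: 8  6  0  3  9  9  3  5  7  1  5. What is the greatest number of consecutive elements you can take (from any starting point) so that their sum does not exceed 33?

6

[8] sum 8 len 1
[8, 6] sum 14 len 2
[8, 6, 0] sum 14 len 3
[8, 6, 0, 3] sum 17 len 4
[8, 6, 0, 3, 9] sum 26 len 5
[6, 0, 3, 9, 9] sum 27 len 5
[6, 0, 3, 9, 9, 3] sum 30 len 6
[0, 3, 9, 9, 3, 5] sum 29 len 6
[9, 9, 3, 5, 7] sum 33 len 5
[9, 3, 5, 7, 1] sum 25 len 5
[9, 3, 5, 7, 1, 5] sum 30 len 6
Longest length seen: 6.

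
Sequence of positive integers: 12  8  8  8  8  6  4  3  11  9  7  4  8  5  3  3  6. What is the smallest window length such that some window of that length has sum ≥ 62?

add 12: running sum 12 < 62
add 8: running sum 20 < 62
add 8: running sum 28 < 62
add 8: running sum 36 < 62
add 8: running sum 44 < 62
add 6: running sum 50 < 62
add 4: running sum 54 < 62
add 3: running sum 57 < 62
add 11: shortest ending here [12, 8, 8, 8, 8, 6, 4, 3, 11] sum 68, len 9
add 9: shortest ending here [8, 8, 8, 8, 6, 4, 3, 11, 9] sum 65, len 9
add 7: shortest ending here [8, 8, 8, 6, 4, 3, 11, 9, 7] sum 64, len 9
add 4: shortest ending here [8, 8, 8, 6, 4, 3, 11, 9, 7, 4] sum 68, len 10
add 8: shortest ending here [8, 8, 6, 4, 3, 11, 9, 7, 4, 8] sum 68, len 10
add 5: shortest ending here [8, 6, 4, 3, 11, 9, 7, 4, 8, 5] sum 65, len 10
add 3: shortest ending here [8, 6, 4, 3, 11, 9, 7, 4, 8, 5, 3] sum 68, len 11
add 3: shortest ending here [6, 4, 3, 11, 9, 7, 4, 8, 5, 3, 3] sum 63, len 11
add 6: shortest ending here [4, 3, 11, 9, 7, 4, 8, 5, 3, 3, 6] sum 63, len 11
Shortest qualifying length: 9.

9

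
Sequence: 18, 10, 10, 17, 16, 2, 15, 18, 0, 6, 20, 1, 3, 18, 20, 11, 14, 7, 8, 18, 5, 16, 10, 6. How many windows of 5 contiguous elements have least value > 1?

12

(18, 10, 10, 17, 16) → min 10  > 1 ✓
(10, 10, 17, 16, 2) → min 2  > 1 ✓
(10, 17, 16, 2, 15) → min 2  > 1 ✓
(17, 16, 2, 15, 18) → min 2  > 1 ✓
(16, 2, 15, 18, 0) → min 0
(2, 15, 18, 0, 6) → min 0
(15, 18, 0, 6, 20) → min 0
(18, 0, 6, 20, 1) → min 0
(0, 6, 20, 1, 3) → min 0
(6, 20, 1, 3, 18) → min 1
(20, 1, 3, 18, 20) → min 1
(1, 3, 18, 20, 11) → min 1
(3, 18, 20, 11, 14) → min 3  > 1 ✓
(18, 20, 11, 14, 7) → min 7  > 1 ✓
(20, 11, 14, 7, 8) → min 7  > 1 ✓
(11, 14, 7, 8, 18) → min 7  > 1 ✓
(14, 7, 8, 18, 5) → min 5  > 1 ✓
(7, 8, 18, 5, 16) → min 5  > 1 ✓
(8, 18, 5, 16, 10) → min 5  > 1 ✓
(18, 5, 16, 10, 6) → min 5  > 1 ✓
12 windows satisfy the condition.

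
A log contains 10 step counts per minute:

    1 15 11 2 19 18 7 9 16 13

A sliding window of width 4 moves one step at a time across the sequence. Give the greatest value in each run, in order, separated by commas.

(1, 15, 11, 2) → max 15
(15, 11, 2, 19) → max 19
(11, 2, 19, 18) → max 19
(2, 19, 18, 7) → max 19
(19, 18, 7, 9) → max 19
(18, 7, 9, 16) → max 18
(7, 9, 16, 13) → max 16

15, 19, 19, 19, 19, 18, 16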